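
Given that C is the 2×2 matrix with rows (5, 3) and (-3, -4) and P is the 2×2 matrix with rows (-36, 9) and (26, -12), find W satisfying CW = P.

W = [[-6, 0], [-2, 3]]

Left-multiplying both sides by C⁻¹ gives W = C⁻¹P.
det C = -11, so C⁻¹ = [[4/11, 3/11], [-3/11, -5/11]].
W = C⁻¹P = [[4/11, 3/11], [-3/11, -5/11]] · [[-36, 9], [26, -12]] = [[-6, 0], [-2, 3]].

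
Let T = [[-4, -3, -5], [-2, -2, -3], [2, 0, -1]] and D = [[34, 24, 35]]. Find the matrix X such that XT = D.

Since T sits to the right of X, X = DT⁻¹.
det T = -4; the adjugate gives T⁻¹ = [[-1/2, 3/4, 1/4], [2, -7/2, 1/2], [-1, 3/2, -1/2]].
X = DT⁻¹ = [[34, 24, 35]] · [[-1/2, 3/4, 1/4], [2, -7/2, 1/2], [-1, 3/2, -1/2]] = [[-4, -6, 3]].

X = [[-4, -6, 3]]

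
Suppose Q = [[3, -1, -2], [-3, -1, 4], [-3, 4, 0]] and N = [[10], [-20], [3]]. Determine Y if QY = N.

Y = [[3], [3], [-2]]

Left-multiplying both sides by Q⁻¹ gives Y = Q⁻¹N.
det Q = -6, so Q⁻¹ = [[8/3, 4/3, 1], [2, 1, 1], [5/2, 3/2, 1]].
Y = Q⁻¹N = [[8/3, 4/3, 1], [2, 1, 1], [5/2, 3/2, 1]] · [[10], [-20], [3]] = [[3], [3], [-2]].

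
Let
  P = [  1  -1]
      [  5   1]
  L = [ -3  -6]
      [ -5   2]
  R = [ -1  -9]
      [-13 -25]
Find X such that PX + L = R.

X = [[-1, -5], [-3, -2]]

PX = R − L = [[2, -3], [-8, -27]].
Since P multiplies X on the left, X = P⁻¹(R − L).
det P = 6; the adjugate gives P⁻¹ = [[1/6, 1/6], [-5/6, 1/6]].
X = P⁻¹(R − L) = [[-1, -5], [-3, -2]].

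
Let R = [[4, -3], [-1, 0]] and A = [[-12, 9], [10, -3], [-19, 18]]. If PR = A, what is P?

Since R sits to the right of P, P = AR⁻¹.
R has determinant -3; R⁻¹ = [[0, -1], [-1/3, -4/3]].
P = AR⁻¹ = [[-12, 9], [10, -3], [-19, 18]] · [[0, -1], [-1/3, -4/3]] = [[-3, 0], [1, -6], [-6, -5]].

P = [[-3, 0], [1, -6], [-6, -5]]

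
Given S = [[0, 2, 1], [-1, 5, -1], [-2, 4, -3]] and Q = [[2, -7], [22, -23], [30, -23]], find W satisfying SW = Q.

W = [[-3, 2], [3, -4], [-4, 1]]

Left-multiplying both sides by S⁻¹ gives W = S⁻¹Q.
S has determinant 4; S⁻¹ = [[-11/4, 5/2, -7/4], [-1/4, 1/2, -1/4], [3/2, -1, 1/2]].
W = S⁻¹Q = [[-11/4, 5/2, -7/4], [-1/4, 1/2, -1/4], [3/2, -1, 1/2]] · [[2, -7], [22, -23], [30, -23]] = [[-3, 2], [3, -4], [-4, 1]].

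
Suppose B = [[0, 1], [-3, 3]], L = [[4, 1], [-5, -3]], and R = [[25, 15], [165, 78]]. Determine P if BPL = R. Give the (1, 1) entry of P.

-5

P = B⁻¹RL⁻¹ (apply B⁻¹ on the left and L⁻¹ on the right).
det B = 3, so B⁻¹ = [[1, -1/3], [1, 0]].
det L = -7; the adjugate gives L⁻¹ = [[3/7, 1/7], [-5/7, -4/7]].
B⁻¹R = [[-30, -11], [25, 15]].
P = (B⁻¹R)L⁻¹ = [[-5, 2], [0, -5]].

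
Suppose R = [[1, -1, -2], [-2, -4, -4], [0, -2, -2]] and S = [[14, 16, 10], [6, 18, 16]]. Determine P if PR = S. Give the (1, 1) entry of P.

6

Right-multiplying both sides by R⁻¹ gives P = SR⁻¹.
det R = -4; the adjugate gives R⁻¹ = [[0, -1/2, 1], [1, 1/2, -2], [-1, -1/2, 3/2]].
P = SR⁻¹ = [[14, 16, 10], [6, 18, 16]] · [[0, -1/2, 1], [1, 1/2, -2], [-1, -1/2, 3/2]] = [[6, -4, -3], [2, -2, -6]].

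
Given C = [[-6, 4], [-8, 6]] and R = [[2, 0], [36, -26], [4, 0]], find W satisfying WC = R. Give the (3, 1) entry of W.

-6

Since C sits to the right of W, W = RC⁻¹.
det C = -4; the adjugate gives C⁻¹ = [[-3/2, 1], [-2, 3/2]].
W = RC⁻¹ = [[2, 0], [36, -26], [4, 0]] · [[-3/2, 1], [-2, 3/2]] = [[-3, 2], [-2, -3], [-6, 4]].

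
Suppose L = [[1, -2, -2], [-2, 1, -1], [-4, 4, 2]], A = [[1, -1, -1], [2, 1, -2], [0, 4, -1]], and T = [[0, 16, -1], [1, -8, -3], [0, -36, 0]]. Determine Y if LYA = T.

Left-multiply by L⁻¹ and right-multiply by A⁻¹: Y = L⁻¹TA⁻¹.
L has determinant -2; L⁻¹ = [[-3, 2, -2], [-4, 3, -5/2], [2, -2, 3/2]].
det A = -3, so A⁻¹ = [[-7/3, 5/3, -1], [-2/3, 1/3, 0], [-8/3, 4/3, -1]].
L⁻¹T = [[2, 8, -3], [3, 2, -5], [-2, -6, 4]].
Y = (L⁻¹T)A⁻¹ = [[-2, 2, 1], [5, -1, 2], [-2, 0, -2]].

Y = [[-2, 2, 1], [5, -1, 2], [-2, 0, -2]]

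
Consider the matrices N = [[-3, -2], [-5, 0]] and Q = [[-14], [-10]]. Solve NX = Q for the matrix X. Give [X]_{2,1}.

4

Left-multiplying both sides by N⁻¹ gives X = N⁻¹Q.
N has determinant -10; N⁻¹ = [[0, -1/5], [-1/2, 3/10]].
X = N⁻¹Q = [[0, -1/5], [-1/2, 3/10]] · [[-14], [-10]] = [[2], [4]].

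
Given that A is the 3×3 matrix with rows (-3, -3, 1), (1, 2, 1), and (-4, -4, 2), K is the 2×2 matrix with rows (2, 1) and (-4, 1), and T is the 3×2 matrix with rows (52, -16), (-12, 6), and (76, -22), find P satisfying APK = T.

P = A⁻¹TK⁻¹ (apply A⁻¹ on the left and K⁻¹ on the right).
det A = -2; the adjugate gives A⁻¹ = [[-4, -1, 5/2], [3, 1, -2], [-2, 0, 3/2]].
det K = 6, so K⁻¹ = [[1/6, -1/6], [2/3, 1/3]].
A⁻¹T = [[-6, 3], [-8, 2], [10, -1]].
P = (A⁻¹T)K⁻¹ = [[1, 2], [0, 2], [1, -2]].

P = [[1, 2], [0, 2], [1, -2]]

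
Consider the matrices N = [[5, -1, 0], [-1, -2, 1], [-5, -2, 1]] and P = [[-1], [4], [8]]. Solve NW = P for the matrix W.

Left-multiplying both sides by N⁻¹ gives W = N⁻¹P.
N has determinant 4; N⁻¹ = [[0, 1/4, -1/4], [-1, 5/4, -5/4], [-2, 15/4, -11/4]].
W = N⁻¹P = [[0, 1/4, -1/4], [-1, 5/4, -5/4], [-2, 15/4, -11/4]] · [[-1], [4], [8]] = [[-1], [-4], [-5]].

W = [[-1], [-4], [-5]]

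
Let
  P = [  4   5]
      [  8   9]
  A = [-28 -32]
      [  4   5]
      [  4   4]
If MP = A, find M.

Right-multiplying both sides by P⁻¹ gives M = AP⁻¹.
det P = -4; the adjugate gives P⁻¹ = [[-9/4, 5/4], [2, -1]].
M = AP⁻¹ = [[-28, -32], [4, 5], [4, 4]] · [[-9/4, 5/4], [2, -1]] = [[-1, -3], [1, 0], [-1, 1]].

M = [[-1, -3], [1, 0], [-1, 1]]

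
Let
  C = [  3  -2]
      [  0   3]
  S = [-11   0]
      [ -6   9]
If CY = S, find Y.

Y = [[-5, 2], [-2, 3]]

Since C multiplies Y on the left, Y = C⁻¹S.
C has determinant 9; C⁻¹ = [[1/3, 2/9], [0, 1/3]].
Y = C⁻¹S = [[1/3, 2/9], [0, 1/3]] · [[-11, 0], [-6, 9]] = [[-5, 2], [-2, 3]].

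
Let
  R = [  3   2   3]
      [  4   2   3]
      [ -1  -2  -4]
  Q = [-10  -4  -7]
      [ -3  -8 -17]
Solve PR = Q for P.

P = [[5, -6, 1], [2, -1, 5]]

R is on the right of P, so right-multiply by R⁻¹: P = QR⁻¹.
det R = 2; the adjugate gives R⁻¹ = [[-1, 1, 0], [13/2, -9/2, 3/2], [-3, 2, -1]].
P = QR⁻¹ = [[-10, -4, -7], [-3, -8, -17]] · [[-1, 1, 0], [13/2, -9/2, 3/2], [-3, 2, -1]] = [[5, -6, 1], [2, -1, 5]].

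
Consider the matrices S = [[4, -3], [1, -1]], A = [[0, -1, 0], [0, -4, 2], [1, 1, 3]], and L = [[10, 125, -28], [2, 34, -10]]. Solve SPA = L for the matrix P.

Left-multiply by S⁻¹ and right-multiply by A⁻¹: P = S⁻¹LA⁻¹.
S has determinant -1; S⁻¹ = [[1, -3], [1, -4]].
det A = -2; the adjugate gives A⁻¹ = [[7, -3/2, 1], [-1, 0, 0], [-2, 1/2, 0]].
S⁻¹L = [[4, 23, 2], [2, -11, 12]].
P = (S⁻¹L)A⁻¹ = [[1, -5, 4], [1, 3, 2]].

P = [[1, -5, 4], [1, 3, 2]]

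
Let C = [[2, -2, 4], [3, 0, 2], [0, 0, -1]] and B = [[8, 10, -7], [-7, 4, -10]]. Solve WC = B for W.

Since C sits to the right of W, W = BC⁻¹.
det C = -6; the adjugate gives C⁻¹ = [[0, 1/3, 2/3], [-1/2, 1/3, -4/3], [0, 0, -1]].
W = BC⁻¹ = [[8, 10, -7], [-7, 4, -10]] · [[0, 1/3, 2/3], [-1/2, 1/3, -4/3], [0, 0, -1]] = [[-5, 6, -1], [-2, -1, 0]].

W = [[-5, 6, -1], [-2, -1, 0]]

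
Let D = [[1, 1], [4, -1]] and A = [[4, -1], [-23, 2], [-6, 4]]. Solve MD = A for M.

M = [[0, 1], [-3, -5], [2, -2]]

D is on the right of M, so right-multiply by D⁻¹: M = AD⁻¹.
det D = -5, so D⁻¹ = [[1/5, 1/5], [4/5, -1/5]].
M = AD⁻¹ = [[4, -1], [-23, 2], [-6, 4]] · [[1/5, 1/5], [4/5, -1/5]] = [[0, 1], [-3, -5], [2, -2]].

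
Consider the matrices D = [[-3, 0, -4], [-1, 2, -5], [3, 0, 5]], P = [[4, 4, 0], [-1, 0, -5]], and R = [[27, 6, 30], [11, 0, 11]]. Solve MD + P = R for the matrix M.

M = [[-5, 1, 3], [-4, 0, 0]]

MD = R − P = [[23, 2, 30], [12, 0, 16]].
D is on the right of M, so right-multiply by D⁻¹: M = (R − P)D⁻¹.
D has determinant -6; D⁻¹ = [[-5/3, 0, -4/3], [5/3, 1/2, 11/6], [1, 0, 1]].
M = (R − P)D⁻¹ = [[-5, 1, 3], [-4, 0, 0]].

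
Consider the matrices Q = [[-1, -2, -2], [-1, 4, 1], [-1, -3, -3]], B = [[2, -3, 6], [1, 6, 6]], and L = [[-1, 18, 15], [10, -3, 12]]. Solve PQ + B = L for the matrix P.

PQ = L − B = [[-3, 21, 9], [9, -9, 6]].
Q is on the right of P, so right-multiply by Q⁻¹: P = (L − B)Q⁻¹.
det Q = 3, so Q⁻¹ = [[-3, 0, 2], [-4/3, 1/3, 1], [7/3, -1/3, -2]].
P = (L − B)Q⁻¹ = [[2, 4, -3], [-1, -5, -3]].

P = [[2, 4, -3], [-1, -5, -3]]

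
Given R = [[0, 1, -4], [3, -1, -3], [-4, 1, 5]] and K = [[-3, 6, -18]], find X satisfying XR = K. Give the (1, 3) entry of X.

3

Right-multiplying both sides by R⁻¹ gives X = KR⁻¹.
R has determinant 1; R⁻¹ = [[-2, -9, -7], [-3, -16, -12], [-1, -4, -3]].
X = KR⁻¹ = [[-3, 6, -18]] · [[-2, -9, -7], [-3, -16, -12], [-1, -4, -3]] = [[6, 3, 3]].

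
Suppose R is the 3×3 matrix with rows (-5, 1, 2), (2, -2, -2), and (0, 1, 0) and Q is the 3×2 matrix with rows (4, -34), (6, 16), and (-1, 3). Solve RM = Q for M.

Since R multiplies M on the left, M = R⁻¹Q.
R has determinant -6; R⁻¹ = [[-1/3, -1/3, -1/3], [0, 0, 1], [-1/3, -5/6, -4/3]].
M = R⁻¹Q = [[-1/3, -1/3, -1/3], [0, 0, 1], [-1/3, -5/6, -4/3]] · [[4, -34], [6, 16], [-1, 3]] = [[-3, 5], [-1, 3], [-5, -6]].

M = [[-3, 5], [-1, 3], [-5, -6]]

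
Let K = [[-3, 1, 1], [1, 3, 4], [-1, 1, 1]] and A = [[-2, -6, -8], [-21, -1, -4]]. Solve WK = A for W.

W = [[0, -2, 0], [5, -3, 3]]

Since K sits to the right of W, W = AK⁻¹.
K has determinant 2; K⁻¹ = [[-1/2, 0, 1/2], [-5/2, -1, 13/2], [2, 1, -5]].
W = AK⁻¹ = [[-2, -6, -8], [-21, -1, -4]] · [[-1/2, 0, 1/2], [-5/2, -1, 13/2], [2, 1, -5]] = [[0, -2, 0], [5, -3, 3]].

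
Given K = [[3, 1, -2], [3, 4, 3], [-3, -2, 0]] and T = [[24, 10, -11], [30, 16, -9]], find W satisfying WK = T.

K is on the right of W, so right-multiply by K⁻¹: W = TK⁻¹.
det K = -3, so K⁻¹ = [[-2, -4/3, -11/3], [3, 2, 5], [-2, -1, -3]].
W = TK⁻¹ = [[24, 10, -11], [30, 16, -9]] · [[-2, -4/3, -11/3], [3, 2, 5], [-2, -1, -3]] = [[4, -1, -5], [6, 1, -3]].

W = [[4, -1, -5], [6, 1, -3]]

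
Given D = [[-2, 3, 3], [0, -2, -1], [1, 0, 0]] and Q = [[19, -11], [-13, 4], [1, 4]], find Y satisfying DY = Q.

Y = [[1, 4], [6, -3], [1, 2]]

Since D multiplies Y on the left, Y = D⁻¹Q.
det D = 3; the adjugate gives D⁻¹ = [[0, 0, 1], [-1/3, -1, -2/3], [2/3, 1, 4/3]].
Y = D⁻¹Q = [[0, 0, 1], [-1/3, -1, -2/3], [2/3, 1, 4/3]] · [[19, -11], [-13, 4], [1, 4]] = [[1, 4], [6, -3], [1, 2]].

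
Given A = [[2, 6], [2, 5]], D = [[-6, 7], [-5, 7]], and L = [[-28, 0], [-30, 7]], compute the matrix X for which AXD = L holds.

Left-multiply by A⁻¹ and right-multiply by D⁻¹: X = A⁻¹LD⁻¹.
det A = -2, so A⁻¹ = [[-5/2, 3], [1, -1]].
det D = -7, so D⁻¹ = [[-1, 1], [-5/7, 6/7]].
A⁻¹L = [[-20, 21], [2, -7]].
X = (A⁻¹L)D⁻¹ = [[5, -2], [3, -4]].

X = [[5, -2], [3, -4]]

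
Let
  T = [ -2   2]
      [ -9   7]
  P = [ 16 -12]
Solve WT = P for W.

W = [[1, -2]]

Right-multiplying both sides by T⁻¹ gives W = PT⁻¹.
det T = 4; the adjugate gives T⁻¹ = [[7/4, -1/2], [9/4, -1/2]].
W = PT⁻¹ = [[16, -12]] · [[7/4, -1/2], [9/4, -1/2]] = [[1, -2]].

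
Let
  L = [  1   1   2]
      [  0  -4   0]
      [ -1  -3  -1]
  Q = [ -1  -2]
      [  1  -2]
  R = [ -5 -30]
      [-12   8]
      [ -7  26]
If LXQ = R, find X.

Isolating X: multiply by L⁻¹ from the left and Q⁻¹ from the right, so X = L⁻¹RQ⁻¹.
L has determinant -4; L⁻¹ = [[-1, 5/4, -2], [0, -1/4, 0], [1, -1/2, 1]].
Q has determinant 4; Q⁻¹ = [[-1/2, 1/2], [-1/4, -1/4]].
L⁻¹R = [[4, -12], [3, -2], [-6, -8]].
X = (L⁻¹R)Q⁻¹ = [[1, 5], [-1, 2], [5, -1]].

X = [[1, 5], [-1, 2], [5, -1]]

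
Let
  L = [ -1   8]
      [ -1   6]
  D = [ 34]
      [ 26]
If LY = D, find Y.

L is on the left of Y, so left-multiply by L⁻¹: Y = L⁻¹D.
det L = 2, so L⁻¹ = [[3, -4], [1/2, -1/2]].
Y = L⁻¹D = [[3, -4], [1/2, -1/2]] · [[34], [26]] = [[-2], [4]].

Y = [[-2], [4]]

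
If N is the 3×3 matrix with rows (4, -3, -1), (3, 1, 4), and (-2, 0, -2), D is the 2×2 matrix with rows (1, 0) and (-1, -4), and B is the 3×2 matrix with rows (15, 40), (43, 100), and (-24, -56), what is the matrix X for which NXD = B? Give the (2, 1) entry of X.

0

X = N⁻¹BD⁻¹ (apply N⁻¹ on the left and D⁻¹ on the right).
det N = -4; the adjugate gives N⁻¹ = [[1/2, 3/2, 11/4], [1/2, 5/2, 19/4], [-1/2, -3/2, -13/4]].
D has determinant -4; D⁻¹ = [[1, 0], [-1/4, -1/4]].
N⁻¹B = [[6, 16], [1, 4], [6, 12]].
X = (N⁻¹B)D⁻¹ = [[2, -4], [0, -1], [3, -3]].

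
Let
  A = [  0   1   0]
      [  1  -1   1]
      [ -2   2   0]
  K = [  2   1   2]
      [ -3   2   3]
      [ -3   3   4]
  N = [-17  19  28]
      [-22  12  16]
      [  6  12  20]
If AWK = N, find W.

W = [[-1, 4, 2], [2, 4, 3], [1, 4, 3]]

Left-multiply by A⁻¹ and right-multiply by K⁻¹: W = A⁻¹NK⁻¹.
det A = -2; the adjugate gives A⁻¹ = [[1, 0, -1/2], [1, 0, 0], [0, 1, 1/2]].
K has determinant -5; K⁻¹ = [[1/5, -2/5, 1/5], [-3/5, -14/5, 12/5], [3/5, 9/5, -7/5]].
A⁻¹N = [[-20, 13, 18], [-17, 19, 28], [-19, 18, 26]].
W = (A⁻¹N)K⁻¹ = [[-1, 4, 2], [2, 4, 3], [1, 4, 3]].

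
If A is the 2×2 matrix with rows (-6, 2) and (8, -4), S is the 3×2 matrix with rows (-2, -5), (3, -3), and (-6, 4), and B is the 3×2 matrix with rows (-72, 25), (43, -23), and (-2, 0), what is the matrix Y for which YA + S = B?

YA = B − S = [[-70, 30], [40, -20], [4, -4]].
A is on the right of Y, so right-multiply by A⁻¹: Y = (B − S)A⁻¹.
det A = 8, so A⁻¹ = [[-1/2, -1/4], [-1, -3/4]].
Y = (B − S)A⁻¹ = [[5, -5], [0, 5], [2, 2]].

Y = [[5, -5], [0, 5], [2, 2]]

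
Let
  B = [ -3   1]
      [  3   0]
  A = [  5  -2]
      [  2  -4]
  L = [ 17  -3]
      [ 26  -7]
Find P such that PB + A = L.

PB = L − A = [[12, -1], [24, -3]].
Since B sits to the right of P, P = (L − A)B⁻¹.
det B = -3, so B⁻¹ = [[0, 1/3], [1, 1]].
P = (L − A)B⁻¹ = [[-1, 3], [-3, 5]].

P = [[-1, 3], [-3, 5]]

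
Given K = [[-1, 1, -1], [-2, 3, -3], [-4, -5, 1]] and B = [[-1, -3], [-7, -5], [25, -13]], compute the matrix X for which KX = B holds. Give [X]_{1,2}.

4

Since K multiplies X on the left, X = K⁻¹B.
det K = 4; the adjugate gives K⁻¹ = [[-3, 1, 0], [7/2, -5/4, -1/4], [11/2, -9/4, -1/4]].
X = K⁻¹B = [[-3, 1, 0], [7/2, -5/4, -1/4], [11/2, -9/4, -1/4]] · [[-1, -3], [-7, -5], [25, -13]] = [[-4, 4], [-1, -1], [4, -2]].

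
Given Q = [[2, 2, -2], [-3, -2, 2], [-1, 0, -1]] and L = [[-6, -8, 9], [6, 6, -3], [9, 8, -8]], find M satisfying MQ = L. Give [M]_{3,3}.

0

Q is on the right of M, so right-multiply by Q⁻¹: M = LQ⁻¹.
det Q = -2; the adjugate gives Q⁻¹ = [[-1, -1, 0], [5/2, 2, -1], [1, 1, -1]].
M = LQ⁻¹ = [[-6, -8, 9], [6, 6, -3], [9, 8, -8]] · [[-1, -1, 0], [5/2, 2, -1], [1, 1, -1]] = [[-5, -1, -1], [6, 3, -3], [3, -1, 0]].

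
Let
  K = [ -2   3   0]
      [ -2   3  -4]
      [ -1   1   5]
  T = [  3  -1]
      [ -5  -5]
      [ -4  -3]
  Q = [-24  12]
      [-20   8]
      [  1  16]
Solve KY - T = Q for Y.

Y = [[3, 2], [-5, 5], [1, 2]]

KY = Q + T = [[-21, 11], [-25, 3], [-3, 13]].
Since K multiplies Y on the left, Y = K⁻¹(Q + T).
det K = 4; the adjugate gives K⁻¹ = [[19/4, -15/4, -3], [7/2, -5/2, -2], [1/4, -1/4, 0]].
Y = K⁻¹(Q + T) = [[3, 2], [-5, 5], [1, 2]].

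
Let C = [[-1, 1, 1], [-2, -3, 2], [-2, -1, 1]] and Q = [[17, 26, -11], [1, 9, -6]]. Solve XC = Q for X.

C is on the right of X, so right-multiply by C⁻¹: X = QC⁻¹.
C has determinant -5; C⁻¹ = [[1/5, 2/5, -1], [2/5, -1/5, 0], [4/5, 3/5, -1]].
X = QC⁻¹ = [[17, 26, -11], [1, 9, -6]] · [[1/5, 2/5, -1], [2/5, -1/5, 0], [4/5, 3/5, -1]] = [[5, -5, -6], [-1, -5, 5]].

X = [[5, -5, -6], [-1, -5, 5]]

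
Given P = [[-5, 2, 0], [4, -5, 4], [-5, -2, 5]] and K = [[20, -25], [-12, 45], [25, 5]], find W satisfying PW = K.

P is on the left of W, so left-multiply by P⁻¹: W = P⁻¹K.
det P = 5; the adjugate gives P⁻¹ = [[-17/5, -2, 8/5], [-8, -5, 4], [-33/5, -4, 17/5]].
W = P⁻¹K = [[-17/5, -2, 8/5], [-8, -5, 4], [-33/5, -4, 17/5]] · [[20, -25], [-12, 45], [25, 5]] = [[-4, 3], [0, -5], [1, 2]].

W = [[-4, 3], [0, -5], [1, 2]]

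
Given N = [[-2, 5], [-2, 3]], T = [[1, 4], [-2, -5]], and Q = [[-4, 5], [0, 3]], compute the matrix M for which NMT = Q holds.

M = [[5, 4], [4, 3]]

Isolating M: multiply by N⁻¹ from the left and T⁻¹ from the right, so M = N⁻¹QT⁻¹.
det N = 4, so N⁻¹ = [[3/4, -5/4], [1/2, -1/2]].
T has determinant 3; T⁻¹ = [[-5/3, -4/3], [2/3, 1/3]].
N⁻¹Q = [[-3, 0], [-2, 1]].
M = (N⁻¹Q)T⁻¹ = [[5, 4], [4, 3]].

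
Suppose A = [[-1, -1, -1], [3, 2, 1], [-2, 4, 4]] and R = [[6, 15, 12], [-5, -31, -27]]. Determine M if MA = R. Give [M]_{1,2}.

3

Right-multiplying both sides by A⁻¹ gives M = RA⁻¹.
det A = -6; the adjugate gives A⁻¹ = [[-2/3, 0, -1/6], [7/3, 1, 1/3], [-8/3, -1, -1/6]].
M = RA⁻¹ = [[6, 15, 12], [-5, -31, -27]] · [[-2/3, 0, -1/6], [7/3, 1, 1/3], [-8/3, -1, -1/6]] = [[-1, 3, 2], [3, -4, -5]].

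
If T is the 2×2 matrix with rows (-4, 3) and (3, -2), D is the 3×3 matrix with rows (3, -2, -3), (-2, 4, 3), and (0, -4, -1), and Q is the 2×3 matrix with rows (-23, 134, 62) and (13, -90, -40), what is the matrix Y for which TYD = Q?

Isolating Y: multiply by T⁻¹ from the left and D⁻¹ from the right, so Y = T⁻¹QD⁻¹.
det T = -1, so T⁻¹ = [[2, 3], [3, 4]].
det D = 4; the adjugate gives D⁻¹ = [[2, 5/2, 3/2], [-1/2, -3/4, -3/4], [2, 3, 2]].
T⁻¹Q = [[-7, -2, 4], [-17, 42, 26]].
Y = (T⁻¹Q)D⁻¹ = [[-5, -4, -1], [-3, 4, -5]].

Y = [[-5, -4, -1], [-3, 4, -5]]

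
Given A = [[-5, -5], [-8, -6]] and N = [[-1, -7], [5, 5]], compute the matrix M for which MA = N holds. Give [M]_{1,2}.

A is on the right of M, so right-multiply by A⁻¹: M = NA⁻¹.
det A = -10, so A⁻¹ = [[3/5, -1/2], [-4/5, 1/2]].
M = NA⁻¹ = [[-1, -7], [5, 5]] · [[3/5, -1/2], [-4/5, 1/2]] = [[5, -3], [-1, 0]].

-3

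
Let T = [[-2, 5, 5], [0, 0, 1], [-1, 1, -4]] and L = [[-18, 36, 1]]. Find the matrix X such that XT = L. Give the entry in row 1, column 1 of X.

6

Since T sits to the right of X, X = LT⁻¹.
det T = -3; the adjugate gives T⁻¹ = [[1/3, -25/3, -5/3], [1/3, -13/3, -2/3], [0, 1, 0]].
X = LT⁻¹ = [[-18, 36, 1]] · [[1/3, -25/3, -5/3], [1/3, -13/3, -2/3], [0, 1, 0]] = [[6, -5, 6]].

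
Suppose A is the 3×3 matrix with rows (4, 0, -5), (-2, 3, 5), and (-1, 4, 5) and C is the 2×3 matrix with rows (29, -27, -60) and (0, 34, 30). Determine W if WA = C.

A is on the right of W, so right-multiply by A⁻¹: W = CA⁻¹.
det A = 5, so A⁻¹ = [[-1, -4, 3], [1, 3, -2], [-1, -16/5, 12/5]].
W = CA⁻¹ = [[29, -27, -60], [0, 34, 30]] · [[-1, -4, 3], [1, 3, -2], [-1, -16/5, 12/5]] = [[4, -5, -3], [4, 6, 4]].

W = [[4, -5, -3], [4, 6, 4]]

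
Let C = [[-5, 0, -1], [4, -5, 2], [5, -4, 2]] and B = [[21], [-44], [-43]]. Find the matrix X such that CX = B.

Left-multiplying both sides by C⁻¹ gives X = C⁻¹B.
C has determinant 1; C⁻¹ = [[-2, 4, -5], [2, -5, 6], [9, -20, 25]].
X = C⁻¹B = [[-2, 4, -5], [2, -5, 6], [9, -20, 25]] · [[21], [-44], [-43]] = [[-3], [4], [-6]].

X = [[-3], [4], [-6]]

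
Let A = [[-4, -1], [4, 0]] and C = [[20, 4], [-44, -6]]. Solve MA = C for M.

A is on the right of M, so right-multiply by A⁻¹: M = CA⁻¹.
det A = 4, so A⁻¹ = [[0, 1/4], [-1, -1]].
M = CA⁻¹ = [[20, 4], [-44, -6]] · [[0, 1/4], [-1, -1]] = [[-4, 1], [6, -5]].

M = [[-4, 1], [6, -5]]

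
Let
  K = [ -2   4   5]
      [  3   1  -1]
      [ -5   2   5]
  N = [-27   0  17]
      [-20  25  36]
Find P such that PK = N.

P = [[-2, -2, 5], [6, -1, 1]]

Right-multiplying both sides by K⁻¹ gives P = NK⁻¹.
det K = 1, so K⁻¹ = [[7, -10, -9], [-10, 15, 13], [11, -16, -14]].
P = NK⁻¹ = [[-27, 0, 17], [-20, 25, 36]] · [[7, -10, -9], [-10, 15, 13], [11, -16, -14]] = [[-2, -2, 5], [6, -1, 1]].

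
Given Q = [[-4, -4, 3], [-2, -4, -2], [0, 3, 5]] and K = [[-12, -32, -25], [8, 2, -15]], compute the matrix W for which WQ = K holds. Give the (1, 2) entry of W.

4

Right-multiplying both sides by Q⁻¹ gives W = KQ⁻¹.
det Q = -2, so Q⁻¹ = [[7, -29/2, -10], [-5, 10, 7], [3, -6, -4]].
W = KQ⁻¹ = [[-12, -32, -25], [8, 2, -15]] · [[7, -29/2, -10], [-5, 10, 7], [3, -6, -4]] = [[1, 4, -4], [1, -6, -6]].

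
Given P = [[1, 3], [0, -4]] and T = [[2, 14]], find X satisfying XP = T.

X = [[2, -2]]

Right-multiplying both sides by P⁻¹ gives X = TP⁻¹.
P has determinant -4; P⁻¹ = [[1, 3/4], [0, -1/4]].
X = TP⁻¹ = [[2, 14]] · [[1, 3/4], [0, -1/4]] = [[2, -2]].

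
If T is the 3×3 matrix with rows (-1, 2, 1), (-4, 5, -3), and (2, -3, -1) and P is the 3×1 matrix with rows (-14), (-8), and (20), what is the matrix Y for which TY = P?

Left-multiplying both sides by T⁻¹ gives Y = T⁻¹P.
det T = -4; the adjugate gives T⁻¹ = [[7/2, 1/4, 11/4], [5/2, 1/4, 7/4], [-1/2, -1/4, -3/4]].
Y = T⁻¹P = [[7/2, 1/4, 11/4], [5/2, 1/4, 7/4], [-1/2, -1/4, -3/4]] · [[-14], [-8], [20]] = [[4], [-2], [-6]].

Y = [[4], [-2], [-6]]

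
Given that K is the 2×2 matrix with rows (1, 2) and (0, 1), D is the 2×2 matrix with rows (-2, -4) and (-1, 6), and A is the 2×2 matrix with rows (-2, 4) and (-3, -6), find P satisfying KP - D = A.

KP = A + D = [[-4, 0], [-4, 0]].
Since K multiplies P on the left, P = K⁻¹(A + D).
det K = 1; the adjugate gives K⁻¹ = [[1, -2], [0, 1]].
P = K⁻¹(A + D) = [[4, 0], [-4, 0]].

P = [[4, 0], [-4, 0]]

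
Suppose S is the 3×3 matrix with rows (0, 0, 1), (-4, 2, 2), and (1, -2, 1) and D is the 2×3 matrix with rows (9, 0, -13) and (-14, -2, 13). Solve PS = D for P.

P = [[-4, -3, -3], [-3, 5, 6]]

S is on the right of P, so right-multiply by S⁻¹: P = DS⁻¹.
S has determinant 6; S⁻¹ = [[1, -1/3, -1/3], [1, -1/6, -2/3], [1, 0, 0]].
P = DS⁻¹ = [[9, 0, -13], [-14, -2, 13]] · [[1, -1/3, -1/3], [1, -1/6, -2/3], [1, 0, 0]] = [[-4, -3, -3], [-3, 5, 6]].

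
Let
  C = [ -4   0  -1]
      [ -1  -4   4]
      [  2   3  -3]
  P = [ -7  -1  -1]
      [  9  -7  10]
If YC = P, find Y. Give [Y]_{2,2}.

Right-multiplying both sides by C⁻¹ gives Y = PC⁻¹.
det C = -5; the adjugate gives C⁻¹ = [[0, 3/5, 4/5], [-1, -14/5, -17/5], [-1, -12/5, -16/5]].
Y = PC⁻¹ = [[-7, -1, -1], [9, -7, 10]] · [[0, 3/5, 4/5], [-1, -14/5, -17/5], [-1, -12/5, -16/5]] = [[2, 1, 1], [-3, 1, -1]].

1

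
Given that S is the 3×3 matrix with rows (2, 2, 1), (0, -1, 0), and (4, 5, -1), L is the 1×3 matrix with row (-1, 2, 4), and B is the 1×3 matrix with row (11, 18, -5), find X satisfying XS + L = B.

XS = B − L = [[12, 16, -9]].
Right-multiplying both sides by S⁻¹ gives X = (B − L)S⁻¹.
det S = 6, so S⁻¹ = [[1/6, 7/6, 1/6], [0, -1, 0], [2/3, -1/3, -1/3]].
X = (B − L)S⁻¹ = [[-4, 1, 5]].

X = [[-4, 1, 5]]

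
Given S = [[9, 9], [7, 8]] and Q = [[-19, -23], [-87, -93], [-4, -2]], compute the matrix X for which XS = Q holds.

X = [[1, -4], [-5, -6], [-2, 2]]

Right-multiplying both sides by S⁻¹ gives X = QS⁻¹.
det S = 9; the adjugate gives S⁻¹ = [[8/9, -1], [-7/9, 1]].
X = QS⁻¹ = [[-19, -23], [-87, -93], [-4, -2]] · [[8/9, -1], [-7/9, 1]] = [[1, -4], [-5, -6], [-2, 2]].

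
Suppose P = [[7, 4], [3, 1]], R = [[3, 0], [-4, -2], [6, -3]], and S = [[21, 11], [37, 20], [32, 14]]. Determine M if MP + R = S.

M = [[3, -1], [5, 2], [5, -3]]

MP = S − R = [[18, 11], [41, 22], [26, 17]].
Since P sits to the right of M, M = (S − R)P⁻¹.
det P = -5; the adjugate gives P⁻¹ = [[-1/5, 4/5], [3/5, -7/5]].
M = (S − R)P⁻¹ = [[3, -1], [5, 2], [5, -3]].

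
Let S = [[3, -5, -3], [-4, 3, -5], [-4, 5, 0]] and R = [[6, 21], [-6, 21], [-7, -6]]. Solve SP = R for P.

P = [[-2, -6], [-3, -6], [1, -3]]

S is on the left of P, so left-multiply by S⁻¹: P = S⁻¹R.
S has determinant -1; S⁻¹ = [[-25, 15, -34], [-20, 12, -27], [8, -5, 11]].
P = S⁻¹R = [[-25, 15, -34], [-20, 12, -27], [8, -5, 11]] · [[6, 21], [-6, 21], [-7, -6]] = [[-2, -6], [-3, -6], [1, -3]].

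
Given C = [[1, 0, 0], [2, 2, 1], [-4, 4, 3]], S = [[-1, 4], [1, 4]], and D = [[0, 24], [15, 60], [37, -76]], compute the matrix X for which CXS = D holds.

X = C⁻¹DS⁻¹ (apply C⁻¹ on the left and S⁻¹ on the right).
det C = 2; the adjugate gives C⁻¹ = [[1, 0, 0], [-5, 3/2, -1/2], [8, -2, 1]].
det S = -8, so S⁻¹ = [[-1/2, 1/2], [1/8, 1/8]].
C⁻¹D = [[0, 24], [4, 8], [7, -4]].
X = (C⁻¹D)S⁻¹ = [[3, 3], [-1, 3], [-4, 3]].

X = [[3, 3], [-1, 3], [-4, 3]]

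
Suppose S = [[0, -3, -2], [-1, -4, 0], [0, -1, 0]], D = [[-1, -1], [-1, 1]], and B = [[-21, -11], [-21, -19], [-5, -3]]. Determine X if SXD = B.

Left-multiply by S⁻¹ and right-multiply by D⁻¹: X = S⁻¹BD⁻¹.
det S = -2, so S⁻¹ = [[0, -1, 4], [0, 0, -1], [-1/2, 0, 3/2]].
D has determinant -2; D⁻¹ = [[-1/2, -1/2], [-1/2, 1/2]].
S⁻¹B = [[1, 7], [5, 3], [3, 1]].
X = (S⁻¹B)D⁻¹ = [[-4, 3], [-4, -1], [-2, -1]].

X = [[-4, 3], [-4, -1], [-2, -1]]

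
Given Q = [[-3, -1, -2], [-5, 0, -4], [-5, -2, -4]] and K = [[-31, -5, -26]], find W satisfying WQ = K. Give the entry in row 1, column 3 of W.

4

Q is on the right of W, so right-multiply by Q⁻¹: W = KQ⁻¹.
Q has determinant 4; Q⁻¹ = [[-2, 0, 1], [0, 1/2, -1/2], [5/2, -1/4, -5/4]].
W = KQ⁻¹ = [[-31, -5, -26]] · [[-2, 0, 1], [0, 1/2, -1/2], [5/2, -1/4, -5/4]] = [[-3, 4, 4]].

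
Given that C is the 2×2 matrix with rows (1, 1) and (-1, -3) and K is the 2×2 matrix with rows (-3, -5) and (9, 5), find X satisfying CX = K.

X = [[0, -5], [-3, 0]]

Since C multiplies X on the left, X = C⁻¹K.
det C = -2, so C⁻¹ = [[3/2, 1/2], [-1/2, -1/2]].
X = C⁻¹K = [[3/2, 1/2], [-1/2, -1/2]] · [[-3, -5], [9, 5]] = [[0, -5], [-3, 0]].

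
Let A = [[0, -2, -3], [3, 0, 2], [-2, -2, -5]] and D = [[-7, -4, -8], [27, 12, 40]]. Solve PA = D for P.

P = [[6, -5, -4], [0, 5, -6]]

Right-multiplying both sides by A⁻¹ gives P = DA⁻¹.
det A = -4; the adjugate gives A⁻¹ = [[-1, 1, 1], [-11/4, 3/2, 9/4], [3/2, -1, -3/2]].
P = DA⁻¹ = [[-7, -4, -8], [27, 12, 40]] · [[-1, 1, 1], [-11/4, 3/2, 9/4], [3/2, -1, -3/2]] = [[6, -5, -4], [0, 5, -6]].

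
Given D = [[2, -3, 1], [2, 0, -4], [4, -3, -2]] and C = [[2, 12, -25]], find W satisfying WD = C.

W = [[-3, 6, -1]]

Since D sits to the right of W, W = CD⁻¹.
det D = 6, so D⁻¹ = [[-2, -3/2, 2], [-2, -4/3, 5/3], [-1, -1, 1]].
W = CD⁻¹ = [[2, 12, -25]] · [[-2, -3/2, 2], [-2, -4/3, 5/3], [-1, -1, 1]] = [[-3, 6, -1]].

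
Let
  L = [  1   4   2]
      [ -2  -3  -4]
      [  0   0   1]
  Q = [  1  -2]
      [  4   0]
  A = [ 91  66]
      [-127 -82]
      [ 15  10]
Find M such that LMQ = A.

Isolating M: multiply by L⁻¹ from the left and Q⁻¹ from the right, so M = L⁻¹AQ⁻¹.
det L = 5, so L⁻¹ = [[-3/5, -4/5, -2], [2/5, 1/5, 0], [0, 0, 1]].
det Q = 8; the adjugate gives Q⁻¹ = [[0, 1/4], [-1/2, 1/8]].
L⁻¹A = [[17, 6], [11, 10], [15, 10]].
M = (L⁻¹A)Q⁻¹ = [[-3, 5], [-5, 4], [-5, 5]].

M = [[-3, 5], [-5, 4], [-5, 5]]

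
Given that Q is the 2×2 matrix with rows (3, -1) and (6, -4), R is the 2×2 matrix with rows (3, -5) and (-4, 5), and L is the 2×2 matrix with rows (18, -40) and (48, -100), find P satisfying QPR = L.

P = Q⁻¹LR⁻¹ (apply Q⁻¹ on the left and R⁻¹ on the right).
det Q = -6; the adjugate gives Q⁻¹ = [[2/3, -1/6], [1, -1/2]].
det R = -5, so R⁻¹ = [[-1, -1], [-4/5, -3/5]].
Q⁻¹L = [[4, -10], [-6, 10]].
P = (Q⁻¹L)R⁻¹ = [[4, 2], [-2, 0]].

P = [[4, 2], [-2, 0]]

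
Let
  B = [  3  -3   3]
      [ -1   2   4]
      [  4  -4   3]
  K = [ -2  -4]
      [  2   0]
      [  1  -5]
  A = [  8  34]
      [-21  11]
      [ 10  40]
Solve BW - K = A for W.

BW = A + K = [[6, 30], [-19, 11], [11, 35]].
Since B multiplies W on the left, W = B⁻¹(A + K).
B has determinant -3; B⁻¹ = [[-22/3, 1, 6], [-19/3, 1, 5], [4/3, 0, -1]].
W = B⁻¹(A + K) = [[3, 1], [-2, -4], [-3, 5]].

W = [[3, 1], [-2, -4], [-3, 5]]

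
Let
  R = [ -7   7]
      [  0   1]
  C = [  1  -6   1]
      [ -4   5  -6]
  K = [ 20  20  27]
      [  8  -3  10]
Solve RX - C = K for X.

X = [[1, 0, 0], [4, 2, 4]]

RX = K + C = [[21, 14, 28], [4, 2, 4]].
Since R multiplies X on the left, X = R⁻¹(K + C).
R has determinant -7; R⁻¹ = [[-1/7, 1], [0, 1]].
X = R⁻¹(K + C) = [[1, 0, 0], [4, 2, 4]].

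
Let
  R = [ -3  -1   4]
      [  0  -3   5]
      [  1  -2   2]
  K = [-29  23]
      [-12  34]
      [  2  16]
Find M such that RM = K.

Left-multiplying both sides by R⁻¹ gives M = R⁻¹K.
det R = -5, so R⁻¹ = [[-4/5, 6/5, -7/5], [-1, 2, -3], [-3/5, 7/5, -9/5]].
M = R⁻¹K = [[-4/5, 6/5, -7/5], [-1, 2, -3], [-3/5, 7/5, -9/5]] · [[-29, 23], [-12, 34], [2, 16]] = [[6, 0], [-1, -3], [-3, 5]].

M = [[6, 0], [-1, -3], [-3, 5]]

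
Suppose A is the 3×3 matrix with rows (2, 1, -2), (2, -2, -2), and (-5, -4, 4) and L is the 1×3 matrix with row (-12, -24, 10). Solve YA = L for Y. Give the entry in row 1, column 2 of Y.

5

A is on the right of Y, so right-multiply by A⁻¹: Y = LA⁻¹.
det A = 6, so A⁻¹ = [[-8/3, 2/3, -1], [1/3, -1/3, 0], [-3, 1/2, -1]].
Y = LA⁻¹ = [[-12, -24, 10]] · [[-8/3, 2/3, -1], [1/3, -1/3, 0], [-3, 1/2, -1]] = [[-6, 5, 2]].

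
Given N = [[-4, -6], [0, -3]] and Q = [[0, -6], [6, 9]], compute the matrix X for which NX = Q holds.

X = [[3, 6], [-2, -3]]

Since N multiplies X on the left, X = N⁻¹Q.
N has determinant 12; N⁻¹ = [[-1/4, 1/2], [0, -1/3]].
X = N⁻¹Q = [[-1/4, 1/2], [0, -1/3]] · [[0, -6], [6, 9]] = [[3, 6], [-2, -3]].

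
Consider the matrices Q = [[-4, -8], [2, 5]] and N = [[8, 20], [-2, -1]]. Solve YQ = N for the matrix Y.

Y = [[0, 4], [2, 3]]

Right-multiplying both sides by Q⁻¹ gives Y = NQ⁻¹.
det Q = -4, so Q⁻¹ = [[-5/4, -2], [1/2, 1]].
Y = NQ⁻¹ = [[8, 20], [-2, -1]] · [[-5/4, -2], [1/2, 1]] = [[0, 4], [2, 3]].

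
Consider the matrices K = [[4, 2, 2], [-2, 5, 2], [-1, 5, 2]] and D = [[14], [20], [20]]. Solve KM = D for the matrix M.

Since K multiplies M on the left, M = K⁻¹D.
det K = -6, so K⁻¹ = [[0, -1, 1], [-1/3, -5/3, 2], [5/6, 11/3, -4]].
M = K⁻¹D = [[0, -1, 1], [-1/3, -5/3, 2], [5/6, 11/3, -4]] · [[14], [20], [20]] = [[0], [2], [5]].

M = [[0], [2], [5]]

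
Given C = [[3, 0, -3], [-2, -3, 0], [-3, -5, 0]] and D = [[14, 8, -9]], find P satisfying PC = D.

P = [[3, -1, -1]]

Since C sits to the right of P, P = DC⁻¹.
C has determinant -3; C⁻¹ = [[0, -5, 3], [0, 3, -2], [-1/3, -5, 3]].
P = DC⁻¹ = [[14, 8, -9]] · [[0, -5, 3], [0, 3, -2], [-1/3, -5, 3]] = [[3, -1, -1]].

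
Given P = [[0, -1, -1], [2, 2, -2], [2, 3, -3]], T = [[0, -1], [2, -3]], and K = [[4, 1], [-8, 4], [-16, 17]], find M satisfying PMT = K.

Isolating M: multiply by P⁻¹ from the left and T⁻¹ from the right, so M = P⁻¹KT⁻¹.
det P = -4, so P⁻¹ = [[0, 3/2, -1], [-1/2, -1/2, 1/2], [-1/2, 1/2, -1/2]].
det T = 2, so T⁻¹ = [[-3/2, 1/2], [-1, 0]].
P⁻¹K = [[4, -11], [-6, 6], [2, -7]].
M = (P⁻¹K)T⁻¹ = [[5, 2], [3, -3], [4, 1]].

M = [[5, 2], [3, -3], [4, 1]]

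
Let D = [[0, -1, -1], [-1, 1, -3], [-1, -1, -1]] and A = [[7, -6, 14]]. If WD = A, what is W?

D is on the right of W, so right-multiply by D⁻¹: W = AD⁻¹.
D has determinant -4; D⁻¹ = [[1, 0, -1], [-1/2, 1/4, -1/4], [-1/2, -1/4, 1/4]].
W = AD⁻¹ = [[7, -6, 14]] · [[1, 0, -1], [-1/2, 1/4, -1/4], [-1/2, -1/4, 1/4]] = [[3, -5, -2]].

W = [[3, -5, -2]]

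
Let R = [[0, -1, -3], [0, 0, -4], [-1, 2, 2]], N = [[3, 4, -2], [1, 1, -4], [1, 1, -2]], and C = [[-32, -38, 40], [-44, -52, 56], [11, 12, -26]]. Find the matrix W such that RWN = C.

Isolating W: multiply by R⁻¹ from the left and N⁻¹ from the right, so W = R⁻¹CN⁻¹.
det R = -4, so R⁻¹ = [[-2, 1, -1], [-1, 3/4, 0], [0, -1/4, 0]].
N has determinant -2; N⁻¹ = [[-1, -3, 7], [1, 2, -5], [0, -1/2, 1/2]].
R⁻¹C = [[9, 12, 2], [-1, -1, 2], [11, 13, -14]].
W = (R⁻¹C)N⁻¹ = [[3, -4, 4], [0, 0, -1], [2, 0, 5]].

W = [[3, -4, 4], [0, 0, -1], [2, 0, 5]]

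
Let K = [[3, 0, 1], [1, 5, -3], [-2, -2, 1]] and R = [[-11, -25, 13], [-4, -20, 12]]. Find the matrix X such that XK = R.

X = [[-2, -5, 0], [0, -4, 0]]

K is on the right of X, so right-multiply by K⁻¹: X = RK⁻¹.
det K = 5, so K⁻¹ = [[-1/5, -2/5, -1], [1, 1, 2], [8/5, 6/5, 3]].
X = RK⁻¹ = [[-11, -25, 13], [-4, -20, 12]] · [[-1/5, -2/5, -1], [1, 1, 2], [8/5, 6/5, 3]] = [[-2, -5, 0], [0, -4, 0]].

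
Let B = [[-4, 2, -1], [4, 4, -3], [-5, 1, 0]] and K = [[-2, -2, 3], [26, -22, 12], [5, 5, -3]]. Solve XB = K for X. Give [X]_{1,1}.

B is on the right of X, so right-multiply by B⁻¹: X = KB⁻¹.
det B = -6, so B⁻¹ = [[-1/2, 1/6, 1/3], [-5/2, 5/6, 8/3], [-4, 1, 4]].
X = KB⁻¹ = [[-2, -2, 3], [26, -22, 12], [5, 5, -3]] · [[-1/2, 1/6, 1/3], [-5/2, 5/6, 8/3], [-4, 1, 4]] = [[-6, 1, 6], [-6, -2, -2], [-3, 2, 3]].

-6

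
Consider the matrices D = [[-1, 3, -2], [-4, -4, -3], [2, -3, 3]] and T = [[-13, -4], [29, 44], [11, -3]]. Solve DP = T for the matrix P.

P = [[1, -3], [-6, -5], [-3, -4]]

Left-multiplying both sides by D⁻¹ gives P = D⁻¹T.
D has determinant -1; D⁻¹ = [[21, 3, 17], [-6, -1, -5], [-20, -3, -16]].
P = D⁻¹T = [[21, 3, 17], [-6, -1, -5], [-20, -3, -16]] · [[-13, -4], [29, 44], [11, -3]] = [[1, -3], [-6, -5], [-3, -4]].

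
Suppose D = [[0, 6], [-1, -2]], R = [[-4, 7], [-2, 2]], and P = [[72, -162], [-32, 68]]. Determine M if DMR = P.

M = [[-2, 0], [-5, 4]]

Left-multiply by D⁻¹ and right-multiply by R⁻¹: M = D⁻¹PR⁻¹.
D has determinant 6; D⁻¹ = [[-1/3, -1], [1/6, 0]].
R has determinant 6; R⁻¹ = [[1/3, -7/6], [1/3, -2/3]].
D⁻¹P = [[8, -14], [12, -27]].
M = (D⁻¹P)R⁻¹ = [[-2, 0], [-5, 4]].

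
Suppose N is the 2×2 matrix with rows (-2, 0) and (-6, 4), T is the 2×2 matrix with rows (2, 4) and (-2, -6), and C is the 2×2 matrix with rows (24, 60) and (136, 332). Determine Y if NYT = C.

Y = [[-3, 3], [5, -3]]

Y = N⁻¹CT⁻¹ (apply N⁻¹ on the left and T⁻¹ on the right).
det N = -8, so N⁻¹ = [[-1/2, 0], [-3/4, 1/4]].
det T = -4; the adjugate gives T⁻¹ = [[3/2, 1], [-1/2, -1/2]].
N⁻¹C = [[-12, -30], [16, 38]].
Y = (N⁻¹C)T⁻¹ = [[-3, 3], [5, -3]].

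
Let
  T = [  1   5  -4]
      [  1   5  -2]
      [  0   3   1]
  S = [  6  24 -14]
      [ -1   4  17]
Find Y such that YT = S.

Y = [[0, 6, -2], [-6, 5, 3]]

T is on the right of Y, so right-multiply by T⁻¹: Y = ST⁻¹.
det T = -6; the adjugate gives T⁻¹ = [[-11/6, 17/6, -5/3], [1/6, -1/6, 1/3], [-1/2, 1/2, 0]].
Y = ST⁻¹ = [[6, 24, -14], [-1, 4, 17]] · [[-11/6, 17/6, -5/3], [1/6, -1/6, 1/3], [-1/2, 1/2, 0]] = [[0, 6, -2], [-6, 5, 3]].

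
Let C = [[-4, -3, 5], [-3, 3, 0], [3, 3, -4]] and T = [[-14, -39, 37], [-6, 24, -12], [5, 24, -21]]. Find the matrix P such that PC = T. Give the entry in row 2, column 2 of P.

Right-multiplying both sides by C⁻¹ gives P = TC⁻¹.
C has determinant -6; C⁻¹ = [[2, -1/2, 5/2], [2, -1/6, 5/2], [3, -1/2, 7/2]].
P = TC⁻¹ = [[-14, -39, 37], [-6, 24, -12], [5, 24, -21]] · [[2, -1/2, 5/2], [2, -1/6, 5/2], [3, -1/2, 7/2]] = [[5, -5, -3], [0, 5, 3], [-5, 4, -1]].

5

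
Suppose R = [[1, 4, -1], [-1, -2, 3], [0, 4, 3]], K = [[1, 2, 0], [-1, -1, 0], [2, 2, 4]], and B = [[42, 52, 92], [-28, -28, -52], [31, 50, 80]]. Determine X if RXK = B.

X = [[-5, 2, 3], [4, 4, 5], [1, 4, 0]]

Left-multiply by R⁻¹ and right-multiply by K⁻¹: X = R⁻¹BK⁻¹.
det R = -2; the adjugate gives R⁻¹ = [[9, 8, -5], [-3/2, -3/2, 1], [2, 2, -1]].
det K = 4; the adjugate gives K⁻¹ = [[-1, -2, 0], [1, 1, 0], [0, 1/2, 1/4]].
R⁻¹B = [[-1, -6, 12], [10, 14, 20], [-3, -2, 0]].
X = (R⁻¹B)K⁻¹ = [[-5, 2, 3], [4, 4, 5], [1, 4, 0]].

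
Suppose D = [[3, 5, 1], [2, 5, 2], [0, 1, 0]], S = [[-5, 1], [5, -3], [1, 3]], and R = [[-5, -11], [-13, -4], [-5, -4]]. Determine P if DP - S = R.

P = [[2, -2], [-4, -1], [4, 1]]

DP = R + S = [[-10, -10], [-8, -7], [-4, -1]].
D is on the left of P, so left-multiply by D⁻¹: P = D⁻¹(R + S).
det D = -4, so D⁻¹ = [[1/2, -1/4, -5/4], [0, 0, 1], [-1/2, 3/4, -5/4]].
P = D⁻¹(R + S) = [[2, -2], [-4, -1], [4, 1]].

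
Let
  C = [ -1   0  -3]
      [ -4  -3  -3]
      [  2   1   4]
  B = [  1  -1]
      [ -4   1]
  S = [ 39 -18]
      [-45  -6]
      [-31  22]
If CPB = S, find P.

P = [[1, -5], [-5, -3], [-4, 4]]

Left-multiply by C⁻¹ and right-multiply by B⁻¹: P = C⁻¹SB⁻¹.
C has determinant 3; C⁻¹ = [[-3, -1, -3], [10/3, 2/3, 3], [2/3, 1/3, 1]].
B has determinant -3; B⁻¹ = [[-1/3, -1/3], [-4/3, -1/3]].
C⁻¹S = [[21, -6], [7, 2], [-20, 8]].
P = (C⁻¹S)B⁻¹ = [[1, -5], [-5, -3], [-4, 4]].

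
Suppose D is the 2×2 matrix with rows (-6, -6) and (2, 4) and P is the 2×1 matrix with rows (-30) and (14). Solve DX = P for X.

X = [[3], [2]]

Left-multiplying both sides by D⁻¹ gives X = D⁻¹P.
D has determinant -12; D⁻¹ = [[-1/3, -1/2], [1/6, 1/2]].
X = D⁻¹P = [[-1/3, -1/2], [1/6, 1/2]] · [[-30], [14]] = [[3], [2]].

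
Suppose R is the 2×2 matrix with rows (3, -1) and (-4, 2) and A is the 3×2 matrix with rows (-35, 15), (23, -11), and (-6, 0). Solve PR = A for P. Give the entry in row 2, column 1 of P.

1

Right-multiplying both sides by R⁻¹ gives P = AR⁻¹.
det R = 2; the adjugate gives R⁻¹ = [[1, 1/2], [2, 3/2]].
P = AR⁻¹ = [[-35, 15], [23, -11], [-6, 0]] · [[1, 1/2], [2, 3/2]] = [[-5, 5], [1, -5], [-6, -3]].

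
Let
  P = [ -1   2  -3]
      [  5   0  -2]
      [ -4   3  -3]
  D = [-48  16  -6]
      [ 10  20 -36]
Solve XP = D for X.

Since P sits to the right of X, X = DP⁻¹.
det P = -5, so P⁻¹ = [[-6/5, 3/5, 4/5], [-23/5, 9/5, 17/5], [-3, 1, 2]].
X = DP⁻¹ = [[-48, 16, -6], [10, 20, -36]] · [[-6/5, 3/5, 4/5], [-23/5, 9/5, 17/5], [-3, 1, 2]] = [[2, -6, 4], [4, 6, 4]].

X = [[2, -6, 4], [4, 6, 4]]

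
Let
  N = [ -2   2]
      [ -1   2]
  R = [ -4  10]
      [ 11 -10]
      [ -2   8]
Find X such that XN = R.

X = [[-1, 6], [-6, 1], [-2, 6]]

N is on the right of X, so right-multiply by N⁻¹: X = RN⁻¹.
det N = -2, so N⁻¹ = [[-1, 1], [-1/2, 1]].
X = RN⁻¹ = [[-4, 10], [11, -10], [-2, 8]] · [[-1, 1], [-1/2, 1]] = [[-1, 6], [-6, 1], [-2, 6]].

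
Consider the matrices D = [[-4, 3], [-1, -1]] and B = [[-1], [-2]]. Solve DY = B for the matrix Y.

Y = [[1], [1]]

Since D multiplies Y on the left, Y = D⁻¹B.
D has determinant 7; D⁻¹ = [[-1/7, -3/7], [1/7, -4/7]].
Y = D⁻¹B = [[-1/7, -3/7], [1/7, -4/7]] · [[-1], [-2]] = [[1], [1]].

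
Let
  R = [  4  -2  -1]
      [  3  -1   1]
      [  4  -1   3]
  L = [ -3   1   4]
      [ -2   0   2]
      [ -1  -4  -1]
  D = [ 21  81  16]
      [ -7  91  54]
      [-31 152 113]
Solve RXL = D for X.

Left-multiply by R⁻¹ and right-multiply by L⁻¹: X = R⁻¹DL⁻¹.
det R = 1, so R⁻¹ = [[-2, 7, -3], [-5, 16, -7], [1, -4, 2]].
L has determinant 4; L⁻¹ = [[2, -15/4, 1/2], [-1, 7/4, -1/2], [2, -13/4, 1/2]].
R⁻¹D = [[2, 19, 7], [0, -13, -7], [-13, 21, 26]].
X = (R⁻¹D)L⁻¹ = [[-1, 3, -5], [-1, 0, 3], [5, 1, -4]].

X = [[-1, 3, -5], [-1, 0, 3], [5, 1, -4]]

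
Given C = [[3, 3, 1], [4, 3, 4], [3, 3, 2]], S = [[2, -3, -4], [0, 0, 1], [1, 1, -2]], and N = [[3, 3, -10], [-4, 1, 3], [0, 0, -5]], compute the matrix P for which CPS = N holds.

Isolating P: multiply by C⁻¹ from the left and S⁻¹ from the right, so P = C⁻¹NS⁻¹.
det C = -3, so C⁻¹ = [[2, 1, -3], [-4/3, -1, 8/3], [-1, 0, 1]].
S has determinant -5; S⁻¹ = [[1/5, 2, 3/5], [-1/5, 0, 2/5], [0, 1, 0]].
C⁻¹N = [[2, 7, -2], [0, -5, -3], [-3, -3, 5]].
P = (C⁻¹N)S⁻¹ = [[-1, 2, 4], [1, -3, -2], [0, -1, -3]].

P = [[-1, 2, 4], [1, -3, -2], [0, -1, -3]]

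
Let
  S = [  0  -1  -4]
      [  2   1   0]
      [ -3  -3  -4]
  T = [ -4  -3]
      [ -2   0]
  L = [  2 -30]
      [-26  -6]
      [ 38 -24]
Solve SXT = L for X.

X = [[2, 4], [-2, 1], [-2, 5]]

X = S⁻¹LT⁻¹ (apply S⁻¹ on the left and T⁻¹ on the right).
S has determinant 4; S⁻¹ = [[-1, 2, 1], [2, -3, -2], [-3/4, 3/4, 1/2]].
det T = -6, so T⁻¹ = [[0, -1/2], [-1/3, 2/3]].
S⁻¹L = [[-16, -6], [6, 6], [-2, 6]].
X = (S⁻¹L)T⁻¹ = [[2, 4], [-2, 1], [-2, 5]].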